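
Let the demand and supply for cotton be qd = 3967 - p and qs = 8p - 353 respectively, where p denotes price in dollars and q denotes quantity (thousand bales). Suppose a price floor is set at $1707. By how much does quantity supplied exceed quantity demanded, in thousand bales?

Equilibrium: 3967 - p = 8p - 353, so 4320 = 9p and p* = 480, q* = 3487.
Since 1707 > 480, the floor is binding.
At p = 1707: qd = 3967 - 1707 = 2260 and qs = 8·1707 - 353 = 13303.
Surplus = qs - qd = 13303 - 2260 = 11043.

11043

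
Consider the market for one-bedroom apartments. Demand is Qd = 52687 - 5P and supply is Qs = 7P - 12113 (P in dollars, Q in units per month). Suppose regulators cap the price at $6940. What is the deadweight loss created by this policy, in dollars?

0

Setting quantity demanded equal to quantity supplied, 52687 - 5P = 7P - 12113, gives P* = 5400 and Q* = 25687.
The ceiling of 6940 is above the equilibrium price 5400, so it is not binding; the market clears at P* = 5400, Q* = 25687.
Since the control does not bind, no trades are prevented and deadweight loss is zero.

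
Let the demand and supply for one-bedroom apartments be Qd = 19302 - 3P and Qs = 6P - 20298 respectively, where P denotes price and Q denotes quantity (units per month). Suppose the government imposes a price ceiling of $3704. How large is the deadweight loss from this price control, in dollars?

Without the control the market clears where 19302 - 3P = 6P - 20298, i.e. P* = 4400 and Q* = 6102.
Since 3704 < 4400, the ceiling is binding.
At P = 3704: Qd = 19302 - 3·3704 = 8190 and Qs = 6·3704 - 20298 = 1926.
Quantity traded falls to 1926. At Q = 1926 the demand price is (19302 - 1926)/3 = 5792 and the supply price is (20298 + 1926)/6 = 3704.
Deadweight loss = ½ · (5792 - 3704) · (6102 - 1926) = ½ · 2088 · 4176 = 4359744.

4359744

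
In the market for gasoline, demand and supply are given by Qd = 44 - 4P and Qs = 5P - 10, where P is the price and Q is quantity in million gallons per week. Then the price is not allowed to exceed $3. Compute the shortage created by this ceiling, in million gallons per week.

27

In a free market, 44 - 4P = 5P - 10 gives the equilibrium P* = 6, Q* = 20.
Because the ceiling (3) lies below the market-clearing price, it is binding.
At P = 3: Qd = 44 - 4·3 = 32 and Qs = 5·3 - 10 = 5.
Shortage = Qd - Qs = 32 - 5 = 27.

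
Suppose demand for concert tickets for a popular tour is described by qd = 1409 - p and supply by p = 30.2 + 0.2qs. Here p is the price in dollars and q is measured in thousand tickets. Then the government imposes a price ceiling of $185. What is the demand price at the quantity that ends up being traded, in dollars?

635

Rearranging supply gives qs = 5p - 151. Without the control the market clears where 1409 - p = 5p - 151, i.e. p* = 260 and q* = 1149.
The ceiling of 185 is below the equilibrium price 260, so it binds.
At p = 185: qd = 1409 - 185 = 1224 and qs = 5·185 - 151 = 774.
Only 774 units reach the market. On the demand curve, the marginal buyer's willingness to pay at q = 774 is (1409 - 774) = 635.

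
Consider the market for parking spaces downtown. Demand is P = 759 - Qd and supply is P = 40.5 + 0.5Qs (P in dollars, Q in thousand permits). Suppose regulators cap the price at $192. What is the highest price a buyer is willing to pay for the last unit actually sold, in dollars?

456

Rearranging demand gives Qd = 759 - P; rearranging supply gives Qs = 2P - 81. Setting quantity demanded equal to quantity supplied, 759 - P = 2P - 81, gives P* = 280 and Q* = 479.
Because the ceiling (192) lies below the market-clearing price, it is binding.
At P = 192: Qd = 759 - 192 = 567 and Qs = 2·192 - 81 = 303.
Only 303 units reach the market. On the demand curve, the marginal buyer's willingness to pay at Q = 303 is (759 - 303) = 456.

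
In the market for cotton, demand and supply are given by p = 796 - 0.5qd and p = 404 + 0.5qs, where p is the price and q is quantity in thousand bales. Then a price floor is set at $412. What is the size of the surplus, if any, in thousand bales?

0

Rearranging demand gives qd = 1592 - 2p; rearranging supply gives qs = 2p - 808. Setting quantity demanded equal to quantity supplied, 1592 - 2p = 2p - 808, gives p* = 600 and q* = 392.
Since 412 is below p* = 600, the floor does not bind and the free-market outcome prevails.
Since the control does not bind, there is no surplus.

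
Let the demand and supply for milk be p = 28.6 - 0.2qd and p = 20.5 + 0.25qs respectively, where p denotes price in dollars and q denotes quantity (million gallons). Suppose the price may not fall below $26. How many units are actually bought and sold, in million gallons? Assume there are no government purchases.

13

Rearranging demand gives qd = 143 - 5p; rearranging supply gives qs = 4p - 82. Setting quantity demanded equal to quantity supplied, 143 - 5p = 4p - 82, gives p* = 25 and q* = 18.
The floor of 26 is above the equilibrium price 25, so it binds.
At p = 26: qd = 143 - 5·26 = 13 and qs = 4·26 - 82 = 22.
The quantity actually transacted is the short side, demand: 13.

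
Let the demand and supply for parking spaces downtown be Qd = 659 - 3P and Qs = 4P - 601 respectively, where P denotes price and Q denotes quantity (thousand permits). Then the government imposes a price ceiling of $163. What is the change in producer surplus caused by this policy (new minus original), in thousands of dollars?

Without the control the market clears where 659 - 3P = 4P - 601, i.e. P* = 180 and Q* = 119.
Since 163 < 180, the ceiling is binding.
At P = 163: Qd = 659 - 3·163 = 170 and Qs = 4·163 - 601 = 51.
Producer surplus without the control is ½ · (180 - 150.25) · 119 = 1770.125.
With the ceiling, producers sell 51 units at 163, so PS = ½ · (163 - 150.25) · 51 = 325.125.
Change in producer surplus = 325.125 - 1770.125 = -1445.

-1445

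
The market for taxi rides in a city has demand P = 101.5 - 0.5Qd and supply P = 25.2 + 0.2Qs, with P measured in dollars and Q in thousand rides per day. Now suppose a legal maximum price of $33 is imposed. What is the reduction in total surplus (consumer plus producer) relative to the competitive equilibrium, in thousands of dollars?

Rearranging demand gives Qd = 203 - 2P; rearranging supply gives Qs = 5P - 126. In a free market, 203 - 2P = 5P - 126 gives the equilibrium P* = 47, Q* = 109.
The ceiling of 33 is below the equilibrium price 47, so it binds.
At P = 33: Qd = 203 - 2·33 = 137 and Qs = 5·33 - 126 = 39.
Quantity traded falls to 39. At Q = 39 the demand price is (203 - 39)/2 = 82 and the supply price is (126 + 39)/5 = 33.
Deadweight loss = ½ · (82 - 33) · (109 - 39) = ½ · 49 · 70 = 1715.

1715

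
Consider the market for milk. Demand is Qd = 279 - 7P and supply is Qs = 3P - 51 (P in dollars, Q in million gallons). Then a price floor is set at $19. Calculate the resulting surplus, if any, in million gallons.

Equilibrium: 279 - 7P = 3P - 51, so 330 = 10P and P* = 33, Q* = 48.
The floor of 19 is below the equilibrium price 33, so it is not binding; the market clears at P* = 33, Q* = 48.
Since the control does not bind, there is no surplus.

0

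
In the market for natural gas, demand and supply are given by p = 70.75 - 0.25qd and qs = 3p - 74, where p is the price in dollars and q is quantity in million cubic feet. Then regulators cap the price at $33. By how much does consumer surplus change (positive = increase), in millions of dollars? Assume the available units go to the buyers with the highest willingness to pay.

Rearranging demand gives qd = 283 - 4p. Equilibrium: 283 - 4p = 3p - 74, so 357 = 7p and p* = 51, q* = 79.
Since 33 < 51, the ceiling is binding.
At p = 33: qd = 283 - 4·33 = 151 and qs = 3·33 - 74 = 25.
Consumer surplus without the control is ½ · (70.75 - 51) · 79 = 780.125.
With the ceiling, 25 units are sold at 33 (assume they go to the highest-value buyers). The demand price at q = 25 is 64.5, so CS = ½ · [(70.75 - 33) + (64.5 - 33)] · 25 = 865.625.
Change in consumer surplus = 865.625 - 780.125 = 85.5.

85.5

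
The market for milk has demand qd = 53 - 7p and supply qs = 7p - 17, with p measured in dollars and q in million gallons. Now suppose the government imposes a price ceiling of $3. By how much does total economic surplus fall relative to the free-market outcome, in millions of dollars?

28

Without the control the market clears where 53 - 7p = 7p - 17, i.e. p* = 5 and q* = 18.
Since 3 < 5, the ceiling is binding.
At p = 3: qd = 53 - 7·3 = 32 and qs = 7·3 - 17 = 4.
Quantity traded falls to 4. At q = 4 the demand price is (53 - 4)/7 = 7 and the supply price is (17 + 4)/7 = 3.
Deadweight loss = ½ · (7 - 3) · (18 - 4) = ½ · 4 · 14 = 28.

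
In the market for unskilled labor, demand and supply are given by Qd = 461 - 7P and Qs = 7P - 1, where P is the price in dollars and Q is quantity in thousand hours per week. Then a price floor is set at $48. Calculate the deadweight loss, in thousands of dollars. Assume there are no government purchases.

Setting quantity demanded equal to quantity supplied, 461 - 7P = 7P - 1, gives P* = 33 and Q* = 230.
Because the floor (48) lies above the market-clearing price, it is binding.
At P = 48: Qd = 461 - 7·48 = 125 and Qs = 7·48 - 1 = 335.
Quantity traded falls to 125. At Q = 125 the demand price is (461 - 125)/7 = 48 and the supply price is (1 + 125)/7 = 18.
Deadweight loss = ½ · (48 - 18) · (230 - 125) = ½ · 30 · 105 = 1575.

1575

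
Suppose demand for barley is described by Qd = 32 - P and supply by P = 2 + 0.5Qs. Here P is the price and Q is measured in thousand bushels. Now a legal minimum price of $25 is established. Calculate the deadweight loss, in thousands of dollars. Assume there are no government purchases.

126.75

Rearranging supply gives Qs = 2P - 4. Without the control the market clears where 32 - P = 2P - 4, i.e. P* = 12 and Q* = 20.
The floor of 25 is above the equilibrium price 12, so it binds.
At P = 25: Qd = 32 - 25 = 7 and Qs = 2·25 - 4 = 46.
Quantity traded falls to 7. At Q = 7 the demand price is 32 - 7 = 25 and the supply price is (4 + 7)/2 = 5.5.
Deadweight loss = ½ · (25 - 5.5) · (20 - 7) = ½ · 19.5 · 13 = 126.75.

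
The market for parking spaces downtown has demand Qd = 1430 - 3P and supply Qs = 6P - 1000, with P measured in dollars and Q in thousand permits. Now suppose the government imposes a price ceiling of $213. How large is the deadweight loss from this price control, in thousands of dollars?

Setting quantity demanded equal to quantity supplied, 1430 - 3P = 6P - 1000, gives P* = 270 and Q* = 620.
Because the ceiling (213) lies below the market-clearing price, it is binding.
At P = 213: Qd = 1430 - 3·213 = 791 and Qs = 6·213 - 1000 = 278.
Quantity traded falls to 278. At Q = 278 the demand price is (1430 - 278)/3 = 384 and the supply price is (1000 + 278)/6 = 213.
Deadweight loss = ½ · (384 - 213) · (620 - 278) = ½ · 171 · 342 = 29241.

29241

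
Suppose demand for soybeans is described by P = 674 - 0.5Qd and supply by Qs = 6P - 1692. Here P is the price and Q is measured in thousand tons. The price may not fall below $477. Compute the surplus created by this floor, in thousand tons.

776

Rearranging demand gives Qd = 1348 - 2P. Equilibrium: 1348 - 2P = 6P - 1692, so 3040 = 8P and P* = 380, Q* = 588.
The floor of 477 is above the equilibrium price 380, so it binds.
At P = 477: Qd = 1348 - 2·477 = 394 and Qs = 6·477 - 1692 = 1170.
Surplus = Qs - Qd = 1170 - 394 = 776.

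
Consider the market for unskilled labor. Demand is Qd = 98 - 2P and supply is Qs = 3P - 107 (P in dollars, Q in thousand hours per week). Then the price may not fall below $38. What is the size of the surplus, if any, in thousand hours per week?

In a free market, 98 - 2P = 3P - 107 gives the equilibrium P* = 41, Q* = 16.
Since 38 is below P* = 41, the floor does not bind and the free-market outcome prevails.
Since the control does not bind, there is no surplus.

0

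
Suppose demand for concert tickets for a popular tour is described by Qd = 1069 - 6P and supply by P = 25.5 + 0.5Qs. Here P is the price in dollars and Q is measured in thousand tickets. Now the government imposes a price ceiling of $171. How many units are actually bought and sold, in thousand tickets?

229

Rearranging supply gives Qs = 2P - 51. Setting quantity demanded equal to quantity supplied, 1069 - 6P = 2P - 51, gives P* = 140 and Q* = 229.
The ceiling of 171 is above the equilibrium price 140, so it is not binding; the market clears at P* = 140, Q* = 229.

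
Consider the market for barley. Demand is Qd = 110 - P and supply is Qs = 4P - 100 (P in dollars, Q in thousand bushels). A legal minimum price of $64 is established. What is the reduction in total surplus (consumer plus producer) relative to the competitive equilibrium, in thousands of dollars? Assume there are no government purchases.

Equilibrium: 110 - P = 4P - 100, so 210 = 5P and P* = 42, Q* = 68.
Since 64 > 42, the floor is binding.
At P = 64: Qd = 110 - 64 = 46 and Qs = 4·64 - 100 = 156.
Quantity traded falls to 46. At Q = 46 the demand price is 110 - 46 = 64 and the supply price is (100 + 46)/4 = 36.5.
Deadweight loss = ½ · (64 - 36.5) · (68 - 46) = ½ · 27.5 · 22 = 302.5.

302.5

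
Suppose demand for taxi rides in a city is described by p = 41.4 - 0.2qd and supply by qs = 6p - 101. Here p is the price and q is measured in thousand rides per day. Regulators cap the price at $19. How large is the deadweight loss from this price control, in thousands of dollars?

534.6

Rearranging demand gives qd = 207 - 5p. Without the control the market clears where 207 - 5p = 6p - 101, i.e. p* = 28 and q* = 67.
Since 19 < 28, the ceiling is binding.
At p = 19: qd = 207 - 5·19 = 112 and qs = 6·19 - 101 = 13.
Quantity traded falls to 13. At q = 13 the demand price is (207 - 13)/5 = 38.8 and the supply price is (101 + 13)/6 = 19.
Deadweight loss = ½ · (38.8 - 19) · (67 - 13) = ½ · 19.8 · 54 = 534.6.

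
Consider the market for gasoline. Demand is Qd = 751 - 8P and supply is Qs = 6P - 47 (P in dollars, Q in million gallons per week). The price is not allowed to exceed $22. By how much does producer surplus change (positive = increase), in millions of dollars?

Setting quantity demanded equal to quantity supplied, 751 - 8P = 6P - 47, gives P* = 57 and Q* = 295.
Because the ceiling (22) lies below the market-clearing price, it is binding.
At P = 22: Qd = 751 - 8·22 = 575 and Qs = 6·22 - 47 = 85.
Producer surplus without the control is ½ · (57 - 47/6) · 295 = 87025/12.
With the ceiling, producers sell 85 units at 22, so PS = ½ · (22 - 47/6) · 85 = 7225/12.
Change in producer surplus = 7225/12 - 87025/12 = -6650.

-6650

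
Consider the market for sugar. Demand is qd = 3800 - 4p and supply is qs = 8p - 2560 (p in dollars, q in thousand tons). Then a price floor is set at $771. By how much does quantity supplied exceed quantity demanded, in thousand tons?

2892

In a free market, 3800 - 4p = 8p - 2560 gives the equilibrium p* = 530, q* = 1680.
Since 771 > 530, the floor is binding.
At p = 771: qd = 3800 - 4·771 = 716 and qs = 8·771 - 2560 = 3608.
Surplus = qs - qd = 3608 - 716 = 2892.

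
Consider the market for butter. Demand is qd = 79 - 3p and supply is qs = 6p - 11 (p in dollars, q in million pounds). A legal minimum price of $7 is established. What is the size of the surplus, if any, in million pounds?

0

In a free market, 79 - 3p = 6p - 11 gives the equilibrium p* = 10, q* = 49.
The floor of 7 is below the equilibrium price 10, so it is not binding; the market clears at p* = 10, q* = 49.
Since the control does not bind, there is no surplus.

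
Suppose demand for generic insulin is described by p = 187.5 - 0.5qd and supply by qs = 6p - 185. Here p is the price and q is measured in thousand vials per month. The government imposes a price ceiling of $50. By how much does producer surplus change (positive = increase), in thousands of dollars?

-3500

Rearranging demand gives qd = 375 - 2p. In a free market, 375 - 2p = 6p - 185 gives the equilibrium p* = 70, q* = 235.
Because the ceiling (50) lies below the market-clearing price, it is binding.
At p = 50: qd = 375 - 2·50 = 275 and qs = 6·50 - 185 = 115.
Producer surplus without the control is ½ · (70 - 185/6) · 235 = 55225/12.
With the ceiling, producers sell 115 units at 50, so PS = ½ · (50 - 185/6) · 115 = 13225/12.
Change in producer surplus = 13225/12 - 55225/12 = -3500.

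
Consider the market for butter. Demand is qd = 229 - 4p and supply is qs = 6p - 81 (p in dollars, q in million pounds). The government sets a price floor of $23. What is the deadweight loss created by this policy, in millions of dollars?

Without the control the market clears where 229 - 4p = 6p - 81, i.e. p* = 31 and q* = 105.
Since 23 is below p* = 31, the floor does not bind and the free-market outcome prevails.
Since the control does not bind, no trades are prevented and deadweight loss is zero.

0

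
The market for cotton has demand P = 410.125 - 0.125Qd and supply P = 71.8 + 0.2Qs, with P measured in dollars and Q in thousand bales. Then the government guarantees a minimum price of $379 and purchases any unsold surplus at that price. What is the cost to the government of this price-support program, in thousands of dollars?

Rearranging demand gives Qd = 3281 - 8P; rearranging supply gives Qs = 5P - 359. Without the control the market clears where 3281 - 8P = 5P - 359, i.e. P* = 280 and Q* = 1041.
Because the floor (379) lies above the market-clearing price, it is binding.
At P = 379: Qd = 3281 - 8·379 = 249 and Qs = 5·379 - 359 = 1536.
Surplus = Qs - Qd = 1287.
Government expenditure = surplus × support price = 1287 × 379 = 487773.

487773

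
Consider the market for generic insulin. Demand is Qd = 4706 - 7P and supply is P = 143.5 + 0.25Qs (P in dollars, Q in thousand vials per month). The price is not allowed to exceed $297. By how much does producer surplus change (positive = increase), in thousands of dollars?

-179340

Rearranging supply gives Qs = 4P - 574. Without the control the market clears where 4706 - 7P = 4P - 574, i.e. P* = 480 and Q* = 1346.
The ceiling of 297 is below the equilibrium price 480, so it binds.
At P = 297: Qd = 4706 - 7·297 = 2627 and Qs = 4·297 - 574 = 614.
Producer surplus without the control is ½ · (480 - 143.5) · 1346 = 226464.5.
With the ceiling, producers sell 614 units at 297, so PS = ½ · (297 - 143.5) · 614 = 47124.5.
Change in producer surplus = 47124.5 - 226464.5 = -179340.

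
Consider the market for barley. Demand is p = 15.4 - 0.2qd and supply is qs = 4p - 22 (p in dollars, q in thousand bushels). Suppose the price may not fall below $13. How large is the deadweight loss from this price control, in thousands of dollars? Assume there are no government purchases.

22.5

Rearranging demand gives qd = 77 - 5p. Equilibrium: 77 - 5p = 4p - 22, so 99 = 9p and p* = 11, q* = 22.
The floor of 13 is above the equilibrium price 11, so it binds.
At p = 13: qd = 77 - 5·13 = 12 and qs = 4·13 - 22 = 30.
Quantity traded falls to 12. At q = 12 the demand price is (77 - 12)/5 = 13 and the supply price is (22 + 12)/4 = 8.5.
Deadweight loss = ½ · (13 - 8.5) · (22 - 12) = ½ · 4.5 · 10 = 22.5.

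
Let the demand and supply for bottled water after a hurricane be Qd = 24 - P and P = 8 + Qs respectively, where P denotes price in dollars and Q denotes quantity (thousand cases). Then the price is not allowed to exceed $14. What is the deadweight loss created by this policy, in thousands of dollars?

Rearranging supply gives Qs = P - 8. Without the control the market clears where 24 - P = P - 8, i.e. P* = 16 and Q* = 8.
Since 14 < 16, the ceiling is binding.
At P = 14: Qd = 24 - 14 = 10 and Qs = 14 - 8 = 6.
Quantity traded falls to 6. At Q = 6 the demand price is 24 - 6 = 18 and the supply price is 8 + 6 = 14.
Deadweight loss = ½ · (18 - 14) · (8 - 6) = ½ · 4 · 2 = 4.

4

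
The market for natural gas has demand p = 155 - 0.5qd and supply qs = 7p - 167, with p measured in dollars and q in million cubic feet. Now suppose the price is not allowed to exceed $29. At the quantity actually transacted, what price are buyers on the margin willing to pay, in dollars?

137

Rearranging demand gives qd = 310 - 2p. Setting quantity demanded equal to quantity supplied, 310 - 2p = 7p - 167, gives p* = 53 and q* = 204.
Since 29 < 53, the ceiling is binding.
At p = 29: qd = 310 - 2·29 = 252 and qs = 7·29 - 167 = 36.
Only 36 units reach the market. On the demand curve, the marginal buyer's willingness to pay at q = 36 is (310 - 36)/2 = 137.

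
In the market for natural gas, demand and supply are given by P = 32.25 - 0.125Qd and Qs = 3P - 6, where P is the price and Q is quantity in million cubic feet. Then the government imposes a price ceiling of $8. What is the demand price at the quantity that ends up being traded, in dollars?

Rearranging demand gives Qd = 258 - 8P. Without the control the market clears where 258 - 8P = 3P - 6, i.e. P* = 24 and Q* = 66.
Since 8 < 24, the ceiling is binding.
At P = 8: Qd = 258 - 8·8 = 194 and Qs = 3·8 - 6 = 18.
Only 18 units reach the market. On the demand curve, the marginal buyer's willingness to pay at Q = 18 is (258 - 18)/8 = 30.

30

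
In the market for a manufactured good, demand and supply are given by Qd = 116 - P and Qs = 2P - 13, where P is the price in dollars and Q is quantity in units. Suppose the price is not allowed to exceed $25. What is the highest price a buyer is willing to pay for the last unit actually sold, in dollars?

Without the control the market clears where 116 - P = 2P - 13, i.e. P* = 43 and Q* = 73.
Since 25 < 43, the ceiling is binding.
At P = 25: Qd = 116 - 25 = 91 and Qs = 2·25 - 13 = 37.
Only 37 units reach the market. On the demand curve, the marginal buyer's willingness to pay at Q = 37 is (116 - 37) = 79.

79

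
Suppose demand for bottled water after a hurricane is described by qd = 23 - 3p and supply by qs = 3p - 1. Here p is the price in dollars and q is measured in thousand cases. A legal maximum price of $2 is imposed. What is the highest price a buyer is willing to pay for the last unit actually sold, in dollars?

In a free market, 23 - 3p = 3p - 1 gives the equilibrium p* = 4, q* = 11.
The ceiling of 2 is below the equilibrium price 4, so it binds.
At p = 2: qd = 23 - 3·2 = 17 and qs = 3·2 - 1 = 5.
Only 5 units reach the market. On the demand curve, the marginal buyer's willingness to pay at q = 5 is (23 - 5)/3 = 6.

6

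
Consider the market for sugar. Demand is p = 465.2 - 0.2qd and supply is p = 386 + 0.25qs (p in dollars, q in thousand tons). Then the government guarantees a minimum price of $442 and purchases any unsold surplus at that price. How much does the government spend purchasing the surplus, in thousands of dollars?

Rearranging demand gives qd = 2326 - 5p; rearranging supply gives qs = 4p - 1544. Setting quantity demanded equal to quantity supplied, 2326 - 5p = 4p - 1544, gives p* = 430 and q* = 176.
The floor of 442 is above the equilibrium price 430, so it binds.
At p = 442: qd = 2326 - 5·442 = 116 and qs = 4·442 - 1544 = 224.
Surplus = qs - qd = 108.
Government expenditure = surplus × support price = 108 × 442 = 47736.

47736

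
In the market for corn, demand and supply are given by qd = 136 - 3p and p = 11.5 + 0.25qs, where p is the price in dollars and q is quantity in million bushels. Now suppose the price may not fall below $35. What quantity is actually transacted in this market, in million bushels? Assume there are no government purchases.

31

Rearranging supply gives qs = 4p - 46. Equilibrium: 136 - 3p = 4p - 46, so 182 = 7p and p* = 26, q* = 58.
Since 35 > 26, the floor is binding.
At p = 35: qd = 136 - 3·35 = 31 and qs = 4·35 - 46 = 94.
The quantity actually transacted is the short side, demand: 31.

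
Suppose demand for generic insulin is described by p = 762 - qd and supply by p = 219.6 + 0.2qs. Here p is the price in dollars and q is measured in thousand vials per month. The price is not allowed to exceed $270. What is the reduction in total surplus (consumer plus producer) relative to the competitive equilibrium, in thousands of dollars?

24000

Rearranging demand gives qd = 762 - p; rearranging supply gives qs = 5p - 1098. Setting quantity demanded equal to quantity supplied, 762 - p = 5p - 1098, gives p* = 310 and q* = 452.
The ceiling of 270 is below the equilibrium price 310, so it binds.
At p = 270: qd = 762 - 270 = 492 and qs = 5·270 - 1098 = 252.
Quantity traded falls to 252. At q = 252 the demand price is 762 - 252 = 510 and the supply price is (1098 + 252)/5 = 270.
Deadweight loss = ½ · (510 - 270) · (452 - 252) = ½ · 240 · 200 = 24000.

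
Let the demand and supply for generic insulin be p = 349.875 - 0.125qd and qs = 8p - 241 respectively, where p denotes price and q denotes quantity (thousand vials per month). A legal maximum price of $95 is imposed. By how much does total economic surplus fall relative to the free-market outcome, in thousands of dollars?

72200

Rearranging demand gives qd = 2799 - 8p. In a free market, 2799 - 8p = 8p - 241 gives the equilibrium p* = 190, q* = 1279.
Because the ceiling (95) lies below the market-clearing price, it is binding.
At p = 95: qd = 2799 - 8·95 = 2039 and qs = 8·95 - 241 = 519.
Quantity traded falls to 519. At q = 519 the demand price is (2799 - 519)/8 = 285 and the supply price is (241 + 519)/8 = 95.
Deadweight loss = ½ · (285 - 95) · (1279 - 519) = ½ · 190 · 760 = 72200.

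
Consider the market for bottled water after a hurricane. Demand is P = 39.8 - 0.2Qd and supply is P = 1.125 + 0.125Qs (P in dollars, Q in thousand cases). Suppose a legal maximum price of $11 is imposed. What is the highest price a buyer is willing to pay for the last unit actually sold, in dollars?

Rearranging demand gives Qd = 199 - 5P; rearranging supply gives Qs = 8P - 9. Setting quantity demanded equal to quantity supplied, 199 - 5P = 8P - 9, gives P* = 16 and Q* = 119.
The ceiling of 11 is below the equilibrium price 16, so it binds.
At P = 11: Qd = 199 - 5·11 = 144 and Qs = 8·11 - 9 = 79.
Only 79 units reach the market. On the demand curve, the marginal buyer's willingness to pay at Q = 79 is (199 - 79)/5 = 24.

24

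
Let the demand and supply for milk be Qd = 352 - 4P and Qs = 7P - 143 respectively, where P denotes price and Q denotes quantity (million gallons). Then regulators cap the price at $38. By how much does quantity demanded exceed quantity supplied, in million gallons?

77

Setting quantity demanded equal to quantity supplied, 352 - 4P = 7P - 143, gives P* = 45 and Q* = 172.
Since 38 < 45, the ceiling is binding.
At P = 38: Qd = 352 - 4·38 = 200 and Qs = 7·38 - 143 = 123.
Shortage = Qd - Qs = 200 - 123 = 77.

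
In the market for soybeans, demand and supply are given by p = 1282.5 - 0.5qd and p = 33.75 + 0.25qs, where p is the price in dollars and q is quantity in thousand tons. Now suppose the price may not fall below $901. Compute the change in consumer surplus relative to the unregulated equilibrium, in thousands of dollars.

-547514

Rearranging demand gives qd = 2565 - 2p; rearranging supply gives qs = 4p - 135. Equilibrium: 2565 - 2p = 4p - 135, so 2700 = 6p and p* = 450, q* = 1665.
Since 901 > 450, the floor is binding.
At p = 901: qd = 2565 - 2·901 = 763 and qs = 4·901 - 135 = 3469.
Consumer surplus without the control is ½ · (1282.5 - 450) · 1665 = 693056.25.
With the floor, consumers buy 763 units at 901, so CS = ½ · (1282.5 - 901) · 763 = 145542.25.
Change in consumer surplus = 145542.25 - 693056.25 = -547514.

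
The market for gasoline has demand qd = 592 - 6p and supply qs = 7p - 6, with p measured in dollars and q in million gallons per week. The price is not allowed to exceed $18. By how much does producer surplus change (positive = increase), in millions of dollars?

-6104

Setting quantity demanded equal to quantity supplied, 592 - 6p = 7p - 6, gives p* = 46 and q* = 316.
The ceiling of 18 is below the equilibrium price 46, so it binds.
At p = 18: qd = 592 - 6·18 = 484 and qs = 7·18 - 6 = 120.
Producer surplus without the control is ½ · (46 - 6/7) · 316 = 49928/7.
With the ceiling, producers sell 120 units at 18, so PS = ½ · (18 - 6/7) · 120 = 7200/7.
Change in producer surplus = 7200/7 - 49928/7 = -6104.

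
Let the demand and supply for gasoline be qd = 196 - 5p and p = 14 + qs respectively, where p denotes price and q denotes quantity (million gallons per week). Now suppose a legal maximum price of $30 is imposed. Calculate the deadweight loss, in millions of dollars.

15

Rearranging supply gives qs = p - 14. In a free market, 196 - 5p = p - 14 gives the equilibrium p* = 35, q* = 21.
Since 30 < 35, the ceiling is binding.
At p = 30: qd = 196 - 5·30 = 46 and qs = 30 - 14 = 16.
Quantity traded falls to 16. At q = 16 the demand price is (196 - 16)/5 = 36 and the supply price is 14 + 16 = 30.
Deadweight loss = ½ · (36 - 30) · (21 - 16) = ½ · 6 · 5 = 15.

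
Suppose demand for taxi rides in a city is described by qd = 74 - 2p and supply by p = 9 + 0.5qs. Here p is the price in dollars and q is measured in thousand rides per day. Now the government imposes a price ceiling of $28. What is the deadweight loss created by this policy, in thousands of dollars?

0

Rearranging supply gives qs = 2p - 18. Without the control the market clears where 74 - 2p = 2p - 18, i.e. p* = 23 and q* = 28.
Since 28 is above p* = 23, the ceiling does not bind and the free-market outcome prevails.
Since the control does not bind, no trades are prevented and deadweight loss is zero.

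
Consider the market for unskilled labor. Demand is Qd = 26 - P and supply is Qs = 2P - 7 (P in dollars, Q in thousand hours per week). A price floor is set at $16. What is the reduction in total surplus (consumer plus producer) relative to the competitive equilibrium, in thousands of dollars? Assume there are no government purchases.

In a free market, 26 - P = 2P - 7 gives the equilibrium P* = 11, Q* = 15.
Since 16 > 11, the floor is binding.
At P = 16: Qd = 26 - 16 = 10 and Qs = 2·16 - 7 = 25.
Quantity traded falls to 10. At Q = 10 the demand price is 26 - 10 = 16 and the supply price is (7 + 10)/2 = 8.5.
Deadweight loss = ½ · (16 - 8.5) · (15 - 10) = ½ · 7.5 · 5 = 18.75.

18.75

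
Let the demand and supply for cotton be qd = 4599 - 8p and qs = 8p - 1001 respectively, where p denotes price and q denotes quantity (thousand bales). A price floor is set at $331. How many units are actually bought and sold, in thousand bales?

In a free market, 4599 - 8p = 8p - 1001 gives the equilibrium p* = 350, q* = 1799.
Since 331 is below p* = 350, the floor does not bind and the free-market outcome prevails.

1799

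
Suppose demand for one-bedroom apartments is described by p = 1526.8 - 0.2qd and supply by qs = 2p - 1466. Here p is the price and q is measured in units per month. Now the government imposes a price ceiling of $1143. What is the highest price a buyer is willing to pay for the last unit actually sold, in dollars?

Rearranging demand gives qd = 7634 - 5p. Setting quantity demanded equal to quantity supplied, 7634 - 5p = 2p - 1466, gives p* = 1300 and q* = 1134.
Because the ceiling (1143) lies below the market-clearing price, it is binding.
At p = 1143: qd = 7634 - 5·1143 = 1919 and qs = 2·1143 - 1466 = 820.
Only 820 units reach the market. On the demand curve, the marginal buyer's willingness to pay at q = 820 is (7634 - 820)/5 = 1362.8.

1362.8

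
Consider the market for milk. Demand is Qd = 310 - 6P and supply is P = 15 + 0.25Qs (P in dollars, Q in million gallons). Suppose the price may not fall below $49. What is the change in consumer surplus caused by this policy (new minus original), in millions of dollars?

Rearranging supply gives Qs = 4P - 60. Setting quantity demanded equal to quantity supplied, 310 - 6P = 4P - 60, gives P* = 37 and Q* = 88.
Since 49 > 37, the floor is binding.
At P = 49: Qd = 310 - 6·49 = 16 and Qs = 4·49 - 60 = 136.
Consumer surplus without the control is ½ · (155/3 - 37) · 88 = 1936/3.
With the floor, consumers buy 16 units at 49, so CS = ½ · (155/3 - 49) · 16 = 64/3.
Change in consumer surplus = 64/3 - 1936/3 = -624.

-624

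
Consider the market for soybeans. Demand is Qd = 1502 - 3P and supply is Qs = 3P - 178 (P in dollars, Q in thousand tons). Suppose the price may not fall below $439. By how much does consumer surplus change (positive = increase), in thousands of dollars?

-67336.5

Setting quantity demanded equal to quantity supplied, 1502 - 3P = 3P - 178, gives P* = 280 and Q* = 662.
Since 439 > 280, the floor is binding.
At P = 439: Qd = 1502 - 3·439 = 185 and Qs = 3·439 - 178 = 1139.
Consumer surplus without the control is ½ · (1502/3 - 280) · 662 = 219122/3.
With the floor, consumers buy 185 units at 439, so CS = ½ · (1502/3 - 439) · 185 = 34225/6.
Change in consumer surplus = 34225/6 - 219122/3 = -67336.5.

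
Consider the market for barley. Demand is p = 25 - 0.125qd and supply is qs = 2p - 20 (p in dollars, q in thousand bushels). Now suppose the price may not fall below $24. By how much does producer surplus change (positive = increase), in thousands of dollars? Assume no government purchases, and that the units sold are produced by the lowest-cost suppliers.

Rearranging demand gives qd = 200 - 8p. Without the control the market clears where 200 - 8p = 2p - 20, i.e. p* = 22 and q* = 24.
Since 24 > 22, the floor is binding.
At p = 24: qd = 200 - 8·24 = 8 and qs = 2·24 - 20 = 28.
Producer surplus without the control is ½ · (22 - 10) · 24 = 144.
With the floor, 8 units are sold at 24. The supply price at q = 8 is 14, so PS = ½ · [(24 - 10) + (24 - 14)] · 8 = 96.
Change in producer surplus = 96 - 144 = -48.

-48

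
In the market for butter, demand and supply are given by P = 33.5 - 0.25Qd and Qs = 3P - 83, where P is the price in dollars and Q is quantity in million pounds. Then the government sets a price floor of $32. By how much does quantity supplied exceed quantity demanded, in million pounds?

7

Rearranging demand gives Qd = 134 - 4P. Equilibrium: 134 - 4P = 3P - 83, so 217 = 7P and P* = 31, Q* = 10.
Since 32 > 31, the floor is binding.
At P = 32: Qd = 134 - 4·32 = 6 and Qs = 3·32 - 83 = 13.
Surplus = Qs - Qd = 13 - 6 = 7.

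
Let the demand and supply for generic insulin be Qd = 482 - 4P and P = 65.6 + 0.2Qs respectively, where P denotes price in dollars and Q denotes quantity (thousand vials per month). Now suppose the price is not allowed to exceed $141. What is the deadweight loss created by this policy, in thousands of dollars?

Rearranging supply gives Qs = 5P - 328. Setting quantity demanded equal to quantity supplied, 482 - 4P = 5P - 328, gives P* = 90 and Q* = 122.
The ceiling of 141 is above the equilibrium price 90, so it is not binding; the market clears at P* = 90, Q* = 122.
Since the control does not bind, no trades are prevented and deadweight loss is zero.

0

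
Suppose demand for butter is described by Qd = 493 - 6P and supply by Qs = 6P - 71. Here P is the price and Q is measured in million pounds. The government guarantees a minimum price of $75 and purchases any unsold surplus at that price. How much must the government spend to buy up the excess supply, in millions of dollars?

25200

In a free market, 493 - 6P = 6P - 71 gives the equilibrium P* = 47, Q* = 211.
Since 75 > 47, the floor is binding.
At P = 75: Qd = 493 - 6·75 = 43 and Qs = 6·75 - 71 = 379.
Surplus = Qs - Qd = 336.
Government expenditure = surplus × support price = 336 × 75 = 25200.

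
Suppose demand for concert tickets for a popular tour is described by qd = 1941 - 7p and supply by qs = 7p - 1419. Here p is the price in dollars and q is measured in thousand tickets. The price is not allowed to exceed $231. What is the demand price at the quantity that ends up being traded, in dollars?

249

Equilibrium: 1941 - 7p = 7p - 1419, so 3360 = 14p and p* = 240, q* = 261.
Because the ceiling (231) lies below the market-clearing price, it is binding.
At p = 231: qd = 1941 - 7·231 = 324 and qs = 7·231 - 1419 = 198.
Only 198 units reach the market. On the demand curve, the marginal buyer's willingness to pay at q = 198 is (1941 - 198)/7 = 249.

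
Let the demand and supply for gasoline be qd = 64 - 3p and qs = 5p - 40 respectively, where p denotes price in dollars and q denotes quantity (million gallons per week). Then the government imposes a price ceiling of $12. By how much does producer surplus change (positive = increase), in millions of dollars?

-22.5

Setting quantity demanded equal to quantity supplied, 64 - 3p = 5p - 40, gives p* = 13 and q* = 25.
Because the ceiling (12) lies below the market-clearing price, it is binding.
At p = 12: qd = 64 - 3·12 = 28 and qs = 5·12 - 40 = 20.
Producer surplus without the control is ½ · (13 - 8) · 25 = 62.5.
With the ceiling, producers sell 20 units at 12, so PS = ½ · (12 - 8) · 20 = 40.
Change in producer surplus = 40 - 62.5 = -22.5.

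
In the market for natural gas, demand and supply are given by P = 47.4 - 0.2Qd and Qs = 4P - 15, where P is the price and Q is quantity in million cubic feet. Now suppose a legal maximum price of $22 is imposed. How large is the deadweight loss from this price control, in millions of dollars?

129.6

Rearranging demand gives Qd = 237 - 5P. In a free market, 237 - 5P = 4P - 15 gives the equilibrium P* = 28, Q* = 97.
Because the ceiling (22) lies below the market-clearing price, it is binding.
At P = 22: Qd = 237 - 5·22 = 127 and Qs = 4·22 - 15 = 73.
Quantity traded falls to 73. At Q = 73 the demand price is (237 - 73)/5 = 32.8 and the supply price is (15 + 73)/4 = 22.
Deadweight loss = ½ · (32.8 - 22) · (97 - 73) = ½ · 10.8 · 24 = 129.6.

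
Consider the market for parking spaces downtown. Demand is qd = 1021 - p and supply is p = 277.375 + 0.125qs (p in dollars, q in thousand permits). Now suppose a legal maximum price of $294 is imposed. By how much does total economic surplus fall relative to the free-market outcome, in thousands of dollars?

Rearranging supply gives qs = 8p - 2219. Without the control the market clears where 1021 - p = 8p - 2219, i.e. p* = 360 and q* = 661.
The ceiling of 294 is below the equilibrium price 360, so it binds.
At p = 294: qd = 1021 - 294 = 727 and qs = 8·294 - 2219 = 133.
Quantity traded falls to 133. At q = 133 the demand price is 1021 - 133 = 888 and the supply price is (2219 + 133)/8 = 294.
Deadweight loss = ½ · (888 - 294) · (661 - 133) = ½ · 594 · 528 = 156816.

156816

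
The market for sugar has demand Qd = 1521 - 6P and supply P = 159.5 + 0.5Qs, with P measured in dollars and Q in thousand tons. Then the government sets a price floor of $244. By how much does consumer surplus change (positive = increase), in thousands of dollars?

-1386

Rearranging supply gives Qs = 2P - 319. Equilibrium: 1521 - 6P = 2P - 319, so 1840 = 8P and P* = 230, Q* = 141.
Since 244 > 230, the floor is binding.
At P = 244: Qd = 1521 - 6·244 = 57 and Qs = 2·244 - 319 = 169.
Consumer surplus without the control is ½ · (253.5 - 230) · 141 = 1656.75.
With the floor, consumers buy 57 units at 244, so CS = ½ · (253.5 - 244) · 57 = 270.75.
Change in consumer surplus = 270.75 - 1656.75 = -1386.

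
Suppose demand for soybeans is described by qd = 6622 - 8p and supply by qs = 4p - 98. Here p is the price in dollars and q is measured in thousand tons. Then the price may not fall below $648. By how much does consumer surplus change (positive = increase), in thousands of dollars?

-157520

Equilibrium: 6622 - 8p = 4p - 98, so 6720 = 12p and p* = 560, q* = 2142.
Because the floor (648) lies above the market-clearing price, it is binding.
At p = 648: qd = 6622 - 8·648 = 1438 and qs = 4·648 - 98 = 2494.
Consumer surplus without the control is ½ · (827.75 - 560) · 2142 = 286760.25.
With the floor, consumers buy 1438 units at 648, so CS = ½ · (827.75 - 648) · 1438 = 129240.25.
Change in consumer surplus = 129240.25 - 286760.25 = -157520.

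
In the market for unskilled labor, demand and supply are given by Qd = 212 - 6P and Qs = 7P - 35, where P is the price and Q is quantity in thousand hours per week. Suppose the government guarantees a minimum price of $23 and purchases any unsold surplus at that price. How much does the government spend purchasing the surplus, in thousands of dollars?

1196

Equilibrium: 212 - 6P = 7P - 35, so 247 = 13P and P* = 19, Q* = 98.
Because the floor (23) lies above the market-clearing price, it is binding.
At P = 23: Qd = 212 - 6·23 = 74 and Qs = 7·23 - 35 = 126.
Surplus = Qs - Qd = 52.
Government expenditure = surplus × support price = 52 × 23 = 1196.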